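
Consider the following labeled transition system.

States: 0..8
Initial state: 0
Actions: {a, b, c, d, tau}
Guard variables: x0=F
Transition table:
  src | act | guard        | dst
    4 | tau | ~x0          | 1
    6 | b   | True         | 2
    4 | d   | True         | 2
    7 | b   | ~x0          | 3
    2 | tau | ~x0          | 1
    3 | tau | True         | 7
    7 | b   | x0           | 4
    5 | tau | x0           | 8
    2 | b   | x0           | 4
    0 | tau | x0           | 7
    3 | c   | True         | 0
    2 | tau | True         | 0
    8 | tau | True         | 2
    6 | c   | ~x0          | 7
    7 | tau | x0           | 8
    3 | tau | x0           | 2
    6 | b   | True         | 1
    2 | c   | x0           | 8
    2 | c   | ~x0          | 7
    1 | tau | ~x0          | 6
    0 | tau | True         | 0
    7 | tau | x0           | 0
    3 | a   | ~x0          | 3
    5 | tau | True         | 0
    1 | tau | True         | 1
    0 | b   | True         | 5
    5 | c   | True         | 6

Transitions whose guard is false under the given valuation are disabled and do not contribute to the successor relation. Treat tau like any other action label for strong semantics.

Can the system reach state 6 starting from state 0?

Answer: REACHABLE

Trace:
After dropping false guards: 19 live edges.
Layer 0: {0}
Layer 1: {5}  now seen {0,5}
Layer 2: {6}  now seen {0,5,6}
Layer 3: {1,2,7}  now seen {0,1,2,5,6,7}
Layer 4: {3}  now seen {0,1,2,3,5,6,7}
R = {0,1,2,3,5,6,7}
witness 6: b·c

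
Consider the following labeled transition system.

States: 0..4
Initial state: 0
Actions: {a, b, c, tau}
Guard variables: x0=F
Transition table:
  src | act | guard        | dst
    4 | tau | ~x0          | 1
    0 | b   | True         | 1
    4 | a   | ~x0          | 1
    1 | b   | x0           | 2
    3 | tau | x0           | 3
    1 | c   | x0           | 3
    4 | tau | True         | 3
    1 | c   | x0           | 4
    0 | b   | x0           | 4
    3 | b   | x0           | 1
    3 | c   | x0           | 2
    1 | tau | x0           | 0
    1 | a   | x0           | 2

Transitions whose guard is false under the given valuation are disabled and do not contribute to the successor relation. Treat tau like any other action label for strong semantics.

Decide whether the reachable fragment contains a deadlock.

R = {0,1}
  0: b→1  [deg 1]
  1: ∅  [STUCK]
trace reaching 1: b

Answer: DEADLOCK at state 1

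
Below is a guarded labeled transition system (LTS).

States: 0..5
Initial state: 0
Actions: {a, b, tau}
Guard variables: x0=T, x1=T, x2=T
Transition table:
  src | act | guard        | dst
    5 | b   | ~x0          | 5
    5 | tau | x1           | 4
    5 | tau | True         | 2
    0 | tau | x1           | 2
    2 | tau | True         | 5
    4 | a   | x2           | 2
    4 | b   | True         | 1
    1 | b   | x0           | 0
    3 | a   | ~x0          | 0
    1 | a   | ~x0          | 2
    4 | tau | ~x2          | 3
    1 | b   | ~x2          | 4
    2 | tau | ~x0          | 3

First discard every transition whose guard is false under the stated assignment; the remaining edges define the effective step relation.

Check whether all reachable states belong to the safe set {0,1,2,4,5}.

Inv-set: {0,1,2,4,5}
Reachable = {0,1,2,4,5}
  0: ok
  1: ok
  2: ok
  4: ok
  5: ok

Answer: INVARIANT HOLDS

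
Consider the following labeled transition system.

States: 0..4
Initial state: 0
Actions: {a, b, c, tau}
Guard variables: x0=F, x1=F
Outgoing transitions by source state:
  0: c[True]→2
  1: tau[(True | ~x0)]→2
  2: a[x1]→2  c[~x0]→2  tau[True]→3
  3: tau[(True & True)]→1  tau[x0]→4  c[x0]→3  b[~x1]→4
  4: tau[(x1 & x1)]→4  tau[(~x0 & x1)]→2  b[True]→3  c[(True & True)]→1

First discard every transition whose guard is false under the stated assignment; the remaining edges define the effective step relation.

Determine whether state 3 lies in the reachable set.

Answer: REACHABLE

Analysis:
After dropping false guards: 8 live edges.
Layer 0: {0}
Layer 1: {2}  total {0,2}
Layer 2: {3}  total {0,2,3}
Layer 3: {1,4}  total {0,1,2,3,4}
R = {0,1,2,3,4}
Path to 3: c·tau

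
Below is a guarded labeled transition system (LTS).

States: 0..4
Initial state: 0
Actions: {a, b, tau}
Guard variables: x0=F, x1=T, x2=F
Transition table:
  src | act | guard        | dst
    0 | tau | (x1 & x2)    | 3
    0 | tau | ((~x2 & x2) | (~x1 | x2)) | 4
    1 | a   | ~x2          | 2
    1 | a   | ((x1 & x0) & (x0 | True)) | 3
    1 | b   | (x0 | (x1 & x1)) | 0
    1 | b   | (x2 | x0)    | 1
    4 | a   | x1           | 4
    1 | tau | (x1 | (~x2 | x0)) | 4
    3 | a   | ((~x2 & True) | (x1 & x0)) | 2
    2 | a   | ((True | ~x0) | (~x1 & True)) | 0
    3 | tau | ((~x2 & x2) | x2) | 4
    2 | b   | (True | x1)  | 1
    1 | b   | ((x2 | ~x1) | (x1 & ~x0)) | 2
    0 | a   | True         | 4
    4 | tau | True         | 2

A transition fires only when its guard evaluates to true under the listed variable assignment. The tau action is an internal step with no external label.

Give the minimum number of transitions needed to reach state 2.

Breadth-first toward 2:
  depth 0: {0}
  depth 1: {4}
  depth 2: {2}
first hit 2 at d=2 via a·tau

Answer: 2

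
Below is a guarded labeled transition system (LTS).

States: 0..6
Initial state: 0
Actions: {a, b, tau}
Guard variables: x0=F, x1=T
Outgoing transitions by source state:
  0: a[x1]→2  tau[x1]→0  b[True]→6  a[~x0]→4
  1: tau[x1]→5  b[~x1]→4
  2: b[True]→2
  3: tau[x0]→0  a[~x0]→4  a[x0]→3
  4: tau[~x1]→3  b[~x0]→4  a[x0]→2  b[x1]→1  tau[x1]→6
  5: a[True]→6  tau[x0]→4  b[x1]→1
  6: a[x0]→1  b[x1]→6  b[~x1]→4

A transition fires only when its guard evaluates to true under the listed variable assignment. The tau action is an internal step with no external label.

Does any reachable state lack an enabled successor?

Answer: DEADLOCK-FREE

Working:
Reachable = {0,1,2,4,5,6}
  0: a→2  a→4  b→6  tau→0  [4 exit(s)]
  1: tau→5  [1 exit(s)]
  2: b→2  [1 exit(s)]
  4: b→1  b→4  tau→6  [3 exit(s)]
  5: a→6  b→1  [2 exit(s)]
  6: b→6  [1 exit(s)]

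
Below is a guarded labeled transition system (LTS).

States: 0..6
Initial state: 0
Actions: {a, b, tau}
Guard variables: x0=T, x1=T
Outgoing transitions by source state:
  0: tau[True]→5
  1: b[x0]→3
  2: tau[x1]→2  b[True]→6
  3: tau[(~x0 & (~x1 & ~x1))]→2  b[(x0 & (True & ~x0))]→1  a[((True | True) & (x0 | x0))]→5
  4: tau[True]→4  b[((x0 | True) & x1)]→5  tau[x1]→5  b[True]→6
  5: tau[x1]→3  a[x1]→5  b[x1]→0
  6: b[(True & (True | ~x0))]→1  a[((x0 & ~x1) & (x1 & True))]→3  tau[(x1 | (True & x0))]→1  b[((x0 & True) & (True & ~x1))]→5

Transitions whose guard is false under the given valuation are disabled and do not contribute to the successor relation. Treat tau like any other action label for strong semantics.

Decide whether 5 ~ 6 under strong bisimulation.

Answer: NOT BISIMILAR

Trace:
Compute ~ classes (split until stable):
  π0 = {{0,1,2,3,4,5,6}}
  π1 = {{0},{1},{2,4,6},{3},{5}}
  π2 = {{0},{1},{2},{3},{4},{5},{6}}
7 equivalence class(es) (converged in 3)
class of 5: {5}; class of 6: {6}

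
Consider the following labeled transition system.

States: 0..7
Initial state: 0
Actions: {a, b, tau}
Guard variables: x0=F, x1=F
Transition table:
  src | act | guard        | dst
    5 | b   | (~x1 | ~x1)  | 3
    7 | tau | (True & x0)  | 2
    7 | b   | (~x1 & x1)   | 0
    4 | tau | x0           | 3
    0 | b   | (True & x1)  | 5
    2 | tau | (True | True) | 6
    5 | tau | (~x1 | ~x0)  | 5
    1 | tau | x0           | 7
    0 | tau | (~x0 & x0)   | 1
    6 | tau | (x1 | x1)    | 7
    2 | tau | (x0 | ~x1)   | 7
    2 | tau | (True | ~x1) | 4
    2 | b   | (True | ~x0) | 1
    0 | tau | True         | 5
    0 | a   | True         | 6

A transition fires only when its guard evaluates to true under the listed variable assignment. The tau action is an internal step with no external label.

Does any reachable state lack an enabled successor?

Reachable = {0,3,5,6}
  0: a→6  tau→5  [2 exit(s)]
  3: ∅  [STUCK]
  5: b→3  tau→5  [2 exit(s)]
  6: ∅  [STUCK]
witness 3: tau·b

Answer: DEADLOCK at state 3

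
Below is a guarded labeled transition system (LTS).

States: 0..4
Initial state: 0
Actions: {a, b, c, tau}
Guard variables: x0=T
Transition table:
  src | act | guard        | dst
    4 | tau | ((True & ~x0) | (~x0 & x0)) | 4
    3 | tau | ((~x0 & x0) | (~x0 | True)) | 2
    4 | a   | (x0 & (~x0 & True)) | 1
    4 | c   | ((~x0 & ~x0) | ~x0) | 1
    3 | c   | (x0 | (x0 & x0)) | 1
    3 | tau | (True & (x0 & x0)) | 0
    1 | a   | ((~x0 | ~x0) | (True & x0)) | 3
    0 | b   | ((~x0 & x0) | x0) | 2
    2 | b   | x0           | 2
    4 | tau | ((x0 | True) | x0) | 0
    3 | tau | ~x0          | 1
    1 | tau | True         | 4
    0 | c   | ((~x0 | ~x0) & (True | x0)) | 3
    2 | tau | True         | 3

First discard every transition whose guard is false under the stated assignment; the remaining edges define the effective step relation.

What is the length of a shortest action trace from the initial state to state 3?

Answer: 2

Trace:
BFS to 3:
  L0 = {0}
  L1 = {2}
  L2 = {3}
first hit 3 at d=2 via b·tau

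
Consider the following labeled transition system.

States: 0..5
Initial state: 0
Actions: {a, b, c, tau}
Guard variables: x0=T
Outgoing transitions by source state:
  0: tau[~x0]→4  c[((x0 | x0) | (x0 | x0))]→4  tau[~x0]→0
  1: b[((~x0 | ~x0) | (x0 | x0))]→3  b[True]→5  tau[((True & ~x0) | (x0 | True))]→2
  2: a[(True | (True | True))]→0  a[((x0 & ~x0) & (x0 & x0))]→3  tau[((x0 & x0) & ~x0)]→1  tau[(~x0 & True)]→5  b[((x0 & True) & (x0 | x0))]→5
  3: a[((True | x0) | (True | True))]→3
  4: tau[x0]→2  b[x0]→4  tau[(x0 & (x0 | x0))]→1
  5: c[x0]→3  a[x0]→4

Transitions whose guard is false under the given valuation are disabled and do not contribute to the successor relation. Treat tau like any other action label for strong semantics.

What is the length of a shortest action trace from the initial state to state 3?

Breadth-first toward 3:
  L0 = {0}
  L1 = {4}
  L2 = {1,2}
  L3 = {3,5}
depth(3)=3, e.g. c·tau·b

Answer: 3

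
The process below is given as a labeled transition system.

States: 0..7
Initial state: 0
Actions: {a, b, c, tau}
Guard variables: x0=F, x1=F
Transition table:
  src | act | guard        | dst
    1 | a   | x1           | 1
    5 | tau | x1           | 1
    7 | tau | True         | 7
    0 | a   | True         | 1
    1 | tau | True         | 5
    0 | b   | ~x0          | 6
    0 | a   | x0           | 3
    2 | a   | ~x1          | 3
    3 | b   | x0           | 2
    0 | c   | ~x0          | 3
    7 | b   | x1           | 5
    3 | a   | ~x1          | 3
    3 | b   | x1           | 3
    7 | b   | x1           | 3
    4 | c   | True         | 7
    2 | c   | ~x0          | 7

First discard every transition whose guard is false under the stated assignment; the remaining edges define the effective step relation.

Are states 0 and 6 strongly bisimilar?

Bisimulation quotient by refinement:
  P[0] = {{0,1,2,3,4,5,6,7}}
  P[1] = {{0},{1,7},{2},{3},{4},{5,6}}
  P[2] = {{0},{1},{2},{3},{4},{5,6},{7}}
Fixed point at round 3; 7 class(es).
class of 0: {0}; class of 6: {5,6}

Answer: NOT BISIMILAR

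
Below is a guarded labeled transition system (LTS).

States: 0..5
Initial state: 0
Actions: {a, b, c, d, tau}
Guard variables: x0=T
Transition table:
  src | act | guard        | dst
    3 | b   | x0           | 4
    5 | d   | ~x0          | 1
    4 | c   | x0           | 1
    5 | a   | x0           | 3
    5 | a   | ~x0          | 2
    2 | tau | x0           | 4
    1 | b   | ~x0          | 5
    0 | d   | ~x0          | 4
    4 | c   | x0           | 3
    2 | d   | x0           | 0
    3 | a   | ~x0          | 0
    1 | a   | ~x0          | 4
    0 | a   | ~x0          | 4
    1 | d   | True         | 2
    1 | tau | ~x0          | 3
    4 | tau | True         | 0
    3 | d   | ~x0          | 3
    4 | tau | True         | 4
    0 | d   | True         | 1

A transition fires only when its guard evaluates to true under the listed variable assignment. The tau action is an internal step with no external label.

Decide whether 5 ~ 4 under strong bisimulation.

Compute ~ classes (split until stable):
  round 0: {{0,1,2,3,4,5}}
  round 1: {{0,1},{2},{3},{4},{5}}
  round 2: {{0},{1},{2},{3},{4},{5}}
stable after 3 split(s): 6 block(s)
[5]={5}  [4]={4}

Answer: NOT BISIMILAR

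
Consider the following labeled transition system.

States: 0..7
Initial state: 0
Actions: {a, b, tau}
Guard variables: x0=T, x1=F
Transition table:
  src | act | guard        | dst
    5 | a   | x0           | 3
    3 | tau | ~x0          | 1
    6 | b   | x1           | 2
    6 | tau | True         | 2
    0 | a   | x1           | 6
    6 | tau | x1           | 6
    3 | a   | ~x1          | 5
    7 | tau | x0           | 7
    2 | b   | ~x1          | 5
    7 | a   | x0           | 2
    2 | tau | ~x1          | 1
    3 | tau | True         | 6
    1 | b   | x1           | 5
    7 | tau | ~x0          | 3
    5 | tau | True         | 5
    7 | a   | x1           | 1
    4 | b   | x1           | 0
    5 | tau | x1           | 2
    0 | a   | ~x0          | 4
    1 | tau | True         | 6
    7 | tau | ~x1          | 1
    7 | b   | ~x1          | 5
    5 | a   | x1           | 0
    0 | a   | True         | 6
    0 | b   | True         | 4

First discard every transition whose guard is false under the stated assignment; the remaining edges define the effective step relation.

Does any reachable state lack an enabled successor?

R = {0,1,2,3,4,5,6}
  0: a→6  b→4  [2 out]
  1: tau→6  [1 out]
  2: b→5  tau→1  [2 out]
  3: a→5  tau→6  [2 out]
  4: ∅  [deadlock]
  5: a→3  tau→5  [2 out]
  6: tau→2  [1 out]
witness 4: b

Answer: DEADLOCK at state 4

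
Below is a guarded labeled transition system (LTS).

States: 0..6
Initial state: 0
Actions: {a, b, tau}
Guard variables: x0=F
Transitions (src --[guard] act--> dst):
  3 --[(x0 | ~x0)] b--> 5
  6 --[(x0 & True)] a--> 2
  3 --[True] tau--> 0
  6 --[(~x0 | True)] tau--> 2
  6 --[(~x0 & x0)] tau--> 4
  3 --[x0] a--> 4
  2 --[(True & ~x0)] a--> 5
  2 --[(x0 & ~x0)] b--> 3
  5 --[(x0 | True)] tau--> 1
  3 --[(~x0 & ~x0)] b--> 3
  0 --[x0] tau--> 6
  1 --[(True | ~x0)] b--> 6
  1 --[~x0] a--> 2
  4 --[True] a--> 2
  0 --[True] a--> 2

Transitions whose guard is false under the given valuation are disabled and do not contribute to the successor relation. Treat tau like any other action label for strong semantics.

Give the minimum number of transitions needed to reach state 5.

Answer: 2

Working:
BFS to 5:
  Layer 0: {0}
  Layer 1: {2}
  Layer 2: {5}
5 enters at depth 2; path a·a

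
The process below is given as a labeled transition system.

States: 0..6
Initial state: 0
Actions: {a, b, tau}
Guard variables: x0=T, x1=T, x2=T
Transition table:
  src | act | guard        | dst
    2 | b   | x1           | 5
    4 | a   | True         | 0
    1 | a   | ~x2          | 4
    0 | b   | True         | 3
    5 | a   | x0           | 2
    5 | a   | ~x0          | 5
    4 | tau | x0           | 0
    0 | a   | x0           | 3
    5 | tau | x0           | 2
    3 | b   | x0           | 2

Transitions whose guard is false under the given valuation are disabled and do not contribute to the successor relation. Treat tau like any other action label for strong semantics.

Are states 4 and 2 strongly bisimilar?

Refine partition for ~:
  π0 = {{0,1,2,3,4,5,6}}
  π1 = {{0},{1,6},{2,3},{4,5}}
  π2 = {{0},{1,6},{2},{3},{4},{5}}
stable after 3 split(s): 6 block(s)
[4]={4}  [2]={2}

Answer: NOT BISIMILAR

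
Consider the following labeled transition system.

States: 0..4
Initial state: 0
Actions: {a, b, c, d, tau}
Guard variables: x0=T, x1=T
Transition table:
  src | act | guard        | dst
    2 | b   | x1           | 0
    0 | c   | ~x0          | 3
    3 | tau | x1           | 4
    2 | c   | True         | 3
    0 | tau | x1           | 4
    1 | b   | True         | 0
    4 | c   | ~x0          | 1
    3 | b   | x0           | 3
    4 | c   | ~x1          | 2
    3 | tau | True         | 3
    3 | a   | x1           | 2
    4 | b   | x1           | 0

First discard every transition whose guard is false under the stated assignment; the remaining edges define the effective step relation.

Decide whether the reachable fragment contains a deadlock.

R = {0,4}
  0: tau→4  [deg 1]
  4: b→0  [deg 1]

Answer: DEADLOCK-FREE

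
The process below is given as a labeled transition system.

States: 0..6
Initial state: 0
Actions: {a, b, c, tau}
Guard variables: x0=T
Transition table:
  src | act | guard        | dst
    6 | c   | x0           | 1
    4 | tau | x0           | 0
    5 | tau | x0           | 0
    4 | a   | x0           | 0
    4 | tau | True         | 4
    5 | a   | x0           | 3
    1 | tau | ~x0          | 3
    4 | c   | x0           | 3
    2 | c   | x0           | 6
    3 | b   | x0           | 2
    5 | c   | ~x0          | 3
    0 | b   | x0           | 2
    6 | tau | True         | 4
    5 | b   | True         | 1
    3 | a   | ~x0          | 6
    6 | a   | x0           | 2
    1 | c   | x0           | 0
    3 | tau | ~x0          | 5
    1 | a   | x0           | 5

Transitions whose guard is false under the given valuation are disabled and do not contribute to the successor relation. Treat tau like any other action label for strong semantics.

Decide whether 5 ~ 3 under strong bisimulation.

Compute ~ classes (split until stable):
  P[0] = {{0,1,2,3,4,5,6}}
  P[1] = {{0,3},{1},{2},{4,6},{5}}
  P[2] = {{0,3},{1},{2},{4},{5},{6}}
Fixed point at round 3; 6 class(es).
[5]={5}  [3]={0,3}

Answer: NOT BISIMILAR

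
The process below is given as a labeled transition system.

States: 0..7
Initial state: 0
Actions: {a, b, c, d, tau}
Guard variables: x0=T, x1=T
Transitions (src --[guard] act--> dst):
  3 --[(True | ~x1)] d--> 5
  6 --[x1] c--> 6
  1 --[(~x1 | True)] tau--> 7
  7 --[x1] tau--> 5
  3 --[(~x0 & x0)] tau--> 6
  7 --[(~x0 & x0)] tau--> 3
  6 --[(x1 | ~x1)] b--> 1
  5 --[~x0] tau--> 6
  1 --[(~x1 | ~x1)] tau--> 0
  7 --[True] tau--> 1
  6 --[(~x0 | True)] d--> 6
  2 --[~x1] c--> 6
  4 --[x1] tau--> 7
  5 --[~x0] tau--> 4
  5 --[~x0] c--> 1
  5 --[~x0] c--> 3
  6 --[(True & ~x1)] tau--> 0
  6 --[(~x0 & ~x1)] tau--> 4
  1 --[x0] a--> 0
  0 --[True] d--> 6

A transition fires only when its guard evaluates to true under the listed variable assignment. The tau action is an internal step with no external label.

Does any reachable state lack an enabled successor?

Answer: DEADLOCK at state 5

Analysis:
Reachable = {0,1,5,6,7}
  0: d→6  [1 exit(s)]
  1: a→0  tau→7  [2 exit(s)]
  5: ∅  [deadlock]
  6: b→1  c→6  d→6  [3 exit(s)]
  7: tau→1  tau→5  [2 exit(s)]
trace reaching 5: d·b·tau·tau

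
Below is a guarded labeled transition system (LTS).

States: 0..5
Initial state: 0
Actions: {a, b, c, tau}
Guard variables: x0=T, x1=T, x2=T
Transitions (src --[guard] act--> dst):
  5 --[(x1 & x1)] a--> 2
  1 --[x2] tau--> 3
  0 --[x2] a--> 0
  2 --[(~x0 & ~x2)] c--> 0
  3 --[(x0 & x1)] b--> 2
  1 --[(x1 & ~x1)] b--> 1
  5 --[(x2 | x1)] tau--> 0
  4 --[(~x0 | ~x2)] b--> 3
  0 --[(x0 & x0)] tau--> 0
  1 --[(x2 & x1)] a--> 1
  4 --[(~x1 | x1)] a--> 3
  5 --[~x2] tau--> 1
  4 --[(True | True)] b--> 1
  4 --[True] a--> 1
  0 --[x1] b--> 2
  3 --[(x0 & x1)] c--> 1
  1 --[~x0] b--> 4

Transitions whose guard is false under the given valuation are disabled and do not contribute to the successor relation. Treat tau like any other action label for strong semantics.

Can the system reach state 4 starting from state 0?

12 transition(s) survive guard evaluation.
depth 0: {0}
depth 1: {2}  cumulative {0,2}
R = {0,2}

Answer: UNREACHABLE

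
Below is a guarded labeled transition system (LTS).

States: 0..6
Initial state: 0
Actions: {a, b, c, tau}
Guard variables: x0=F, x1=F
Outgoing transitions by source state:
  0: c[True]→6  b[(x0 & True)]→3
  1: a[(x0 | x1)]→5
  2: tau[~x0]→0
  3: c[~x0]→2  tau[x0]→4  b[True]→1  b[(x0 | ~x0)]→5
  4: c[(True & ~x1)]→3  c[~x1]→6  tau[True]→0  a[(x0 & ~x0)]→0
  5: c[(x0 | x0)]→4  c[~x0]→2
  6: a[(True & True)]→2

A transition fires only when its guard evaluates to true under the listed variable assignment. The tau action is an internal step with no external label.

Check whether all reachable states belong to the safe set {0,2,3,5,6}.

Answer: INVARIANT HOLDS

Working:
Inv-set: {0,2,3,5,6}
Reach set: {0,2,6}
  0: safe
  2: safe
  6: safe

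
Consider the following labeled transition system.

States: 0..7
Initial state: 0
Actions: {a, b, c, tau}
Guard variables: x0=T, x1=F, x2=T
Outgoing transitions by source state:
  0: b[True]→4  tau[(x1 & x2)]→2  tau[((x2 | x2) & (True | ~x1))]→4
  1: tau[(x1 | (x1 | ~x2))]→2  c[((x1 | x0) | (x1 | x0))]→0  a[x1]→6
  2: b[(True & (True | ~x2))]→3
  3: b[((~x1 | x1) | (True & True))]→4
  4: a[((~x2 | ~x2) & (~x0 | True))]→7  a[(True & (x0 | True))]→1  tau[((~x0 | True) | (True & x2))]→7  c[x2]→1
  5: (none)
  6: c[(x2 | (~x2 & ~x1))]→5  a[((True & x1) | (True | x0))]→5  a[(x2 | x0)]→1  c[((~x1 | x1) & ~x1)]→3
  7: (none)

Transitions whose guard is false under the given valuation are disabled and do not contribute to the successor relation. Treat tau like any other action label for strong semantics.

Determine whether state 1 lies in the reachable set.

Answer: REACHABLE

Trace:
12 transition(s) survive guard evaluation.
depth 0: {0}
depth 1: {4}  total {0,4}
depth 2: {1,7}  total {0,1,4,7}
Reachable = {0,1,4,7}
trace reaching 1: b·a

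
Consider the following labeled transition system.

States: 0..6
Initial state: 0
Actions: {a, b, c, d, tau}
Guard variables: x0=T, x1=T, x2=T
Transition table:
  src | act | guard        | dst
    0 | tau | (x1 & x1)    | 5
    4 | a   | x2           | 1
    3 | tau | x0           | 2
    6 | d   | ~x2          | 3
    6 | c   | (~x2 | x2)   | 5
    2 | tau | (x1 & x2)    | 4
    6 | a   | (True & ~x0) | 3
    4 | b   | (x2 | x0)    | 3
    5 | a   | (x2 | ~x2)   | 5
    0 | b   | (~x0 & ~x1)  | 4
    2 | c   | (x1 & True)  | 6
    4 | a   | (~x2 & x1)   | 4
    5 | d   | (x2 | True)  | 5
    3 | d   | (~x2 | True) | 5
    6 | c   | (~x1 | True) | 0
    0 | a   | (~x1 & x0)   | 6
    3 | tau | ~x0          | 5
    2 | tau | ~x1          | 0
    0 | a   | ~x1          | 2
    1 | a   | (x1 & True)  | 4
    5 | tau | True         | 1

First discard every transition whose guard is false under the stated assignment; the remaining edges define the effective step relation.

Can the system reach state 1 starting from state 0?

After dropping false guards: 13 live edges.
L0 = {0}
L1 = {5}  cumulative {0,5}
L2 = {1}  cumulative {0,1,5}
L3 = {4}  cumulative {0,1,4,5}
L4 = {3}  cumulative {0,1,3,4,5}
L5 = {2}  cumulative {0,1,2,3,4,5}
L6 = {6}  cumulative {0,1,2,3,4,5,6}
R = {0,1,2,3,4,5,6}
trace reaching 1: tau·tau

Answer: REACHABLE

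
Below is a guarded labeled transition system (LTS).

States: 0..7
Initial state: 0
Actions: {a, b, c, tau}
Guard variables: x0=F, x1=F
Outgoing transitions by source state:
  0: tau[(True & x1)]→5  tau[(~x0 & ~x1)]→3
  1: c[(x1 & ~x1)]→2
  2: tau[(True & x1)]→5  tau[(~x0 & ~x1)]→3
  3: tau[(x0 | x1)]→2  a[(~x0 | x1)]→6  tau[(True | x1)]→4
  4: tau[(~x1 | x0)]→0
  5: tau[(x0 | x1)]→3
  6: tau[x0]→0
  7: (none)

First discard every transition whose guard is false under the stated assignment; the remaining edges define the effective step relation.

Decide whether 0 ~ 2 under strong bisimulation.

Refine partition for ~:
  π0 = {{0,1,2,3,4,5,6,7}}
  π1 = {{0,2,4},{1,5,6,7},{3}}
  π2 = {{0,2},{1,5,6,7},{3},{4}}
stable after 3 split(s): 4 block(s)
class of 0: {0,2}; class of 2: {0,2}

Answer: BISIMILAR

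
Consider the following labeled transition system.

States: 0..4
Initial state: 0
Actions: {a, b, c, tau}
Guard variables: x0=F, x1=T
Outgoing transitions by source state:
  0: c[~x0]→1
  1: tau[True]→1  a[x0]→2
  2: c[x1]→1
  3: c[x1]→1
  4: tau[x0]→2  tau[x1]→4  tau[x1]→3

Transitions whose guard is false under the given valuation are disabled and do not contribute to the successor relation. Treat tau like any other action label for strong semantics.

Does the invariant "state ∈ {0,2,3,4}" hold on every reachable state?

Answer: INVARIANT VIOLATED at state 1

Working:
Allowed set {0,2,3,4}
Reach set: {0,1}
  0: ✓
  1: ✗ unsafe
witness against invariant: c → 1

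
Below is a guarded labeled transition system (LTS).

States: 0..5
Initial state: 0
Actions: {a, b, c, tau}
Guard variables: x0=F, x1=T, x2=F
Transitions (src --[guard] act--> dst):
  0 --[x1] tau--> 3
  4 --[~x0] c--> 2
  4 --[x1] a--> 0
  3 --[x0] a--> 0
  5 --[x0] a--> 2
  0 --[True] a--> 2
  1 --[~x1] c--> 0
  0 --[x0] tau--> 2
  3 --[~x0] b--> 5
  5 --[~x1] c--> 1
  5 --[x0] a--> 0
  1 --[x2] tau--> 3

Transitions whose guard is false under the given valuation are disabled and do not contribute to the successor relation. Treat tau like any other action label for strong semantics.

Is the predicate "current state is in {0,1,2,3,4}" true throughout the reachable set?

Allowed set {0,1,2,3,4}
R = {0,2,3,5}
  0: ok
  2: ok
  3: ok
  5: VIOLATES
witness against invariant: tau·b → 5

Answer: INVARIANT VIOLATED at state 5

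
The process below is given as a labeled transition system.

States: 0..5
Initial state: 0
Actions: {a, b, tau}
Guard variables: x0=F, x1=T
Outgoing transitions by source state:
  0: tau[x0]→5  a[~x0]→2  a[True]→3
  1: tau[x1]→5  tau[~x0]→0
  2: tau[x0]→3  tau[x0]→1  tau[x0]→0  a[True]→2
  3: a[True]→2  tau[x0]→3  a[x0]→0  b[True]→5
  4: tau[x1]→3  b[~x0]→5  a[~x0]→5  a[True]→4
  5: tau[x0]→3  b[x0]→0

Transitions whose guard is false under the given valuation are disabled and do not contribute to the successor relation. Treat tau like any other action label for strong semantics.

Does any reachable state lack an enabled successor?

Answer: DEADLOCK at state 5

Working:
R = {0,2,3,5}
  0: a→2  a→3  [2 exit(s)]
  2: a→2  [1 exit(s)]
  3: a→2  b→5  [2 exit(s)]
  5: ∅  [no exit]
trace reaching 5: a·b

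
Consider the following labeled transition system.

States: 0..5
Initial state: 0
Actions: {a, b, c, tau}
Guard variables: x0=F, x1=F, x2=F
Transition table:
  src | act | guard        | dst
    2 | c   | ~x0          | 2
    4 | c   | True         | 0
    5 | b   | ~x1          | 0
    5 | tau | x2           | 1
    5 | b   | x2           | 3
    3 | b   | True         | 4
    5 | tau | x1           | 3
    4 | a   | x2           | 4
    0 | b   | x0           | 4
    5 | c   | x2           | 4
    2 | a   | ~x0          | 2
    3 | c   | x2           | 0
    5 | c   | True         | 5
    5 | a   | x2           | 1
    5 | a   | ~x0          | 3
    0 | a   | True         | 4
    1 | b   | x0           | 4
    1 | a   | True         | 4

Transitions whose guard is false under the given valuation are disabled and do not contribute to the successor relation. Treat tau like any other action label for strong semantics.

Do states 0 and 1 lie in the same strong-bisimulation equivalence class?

Refine partition for ~:
  P[0] = {{0,1,2,3,4,5}}
  P[1] = {{0,1},{2},{3},{4},{5}}
5 equivalence class(es) (converged in 2)
class of 0: {0,1}; class of 1: {0,1}

Answer: BISIMILAR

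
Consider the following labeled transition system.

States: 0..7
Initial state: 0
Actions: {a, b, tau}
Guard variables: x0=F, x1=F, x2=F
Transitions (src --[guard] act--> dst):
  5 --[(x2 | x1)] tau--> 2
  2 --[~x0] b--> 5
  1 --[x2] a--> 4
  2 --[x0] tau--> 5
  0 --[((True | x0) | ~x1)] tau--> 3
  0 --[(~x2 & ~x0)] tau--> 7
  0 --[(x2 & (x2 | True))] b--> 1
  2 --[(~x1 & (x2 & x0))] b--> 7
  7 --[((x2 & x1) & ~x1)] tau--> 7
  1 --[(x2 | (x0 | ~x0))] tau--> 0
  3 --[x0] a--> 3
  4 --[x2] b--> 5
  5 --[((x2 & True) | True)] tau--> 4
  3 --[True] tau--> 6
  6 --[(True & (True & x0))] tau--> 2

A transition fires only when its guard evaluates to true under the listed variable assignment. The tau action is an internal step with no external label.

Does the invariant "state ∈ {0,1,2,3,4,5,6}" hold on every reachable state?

Answer: INVARIANT VIOLATED at state 7

Working:
Inv-set: {0,1,2,3,4,5,6}
R = {0,3,6,7}
  0: ✓
  3: ✓
  6: ✓
  7: outside
reach 7 via tau — violates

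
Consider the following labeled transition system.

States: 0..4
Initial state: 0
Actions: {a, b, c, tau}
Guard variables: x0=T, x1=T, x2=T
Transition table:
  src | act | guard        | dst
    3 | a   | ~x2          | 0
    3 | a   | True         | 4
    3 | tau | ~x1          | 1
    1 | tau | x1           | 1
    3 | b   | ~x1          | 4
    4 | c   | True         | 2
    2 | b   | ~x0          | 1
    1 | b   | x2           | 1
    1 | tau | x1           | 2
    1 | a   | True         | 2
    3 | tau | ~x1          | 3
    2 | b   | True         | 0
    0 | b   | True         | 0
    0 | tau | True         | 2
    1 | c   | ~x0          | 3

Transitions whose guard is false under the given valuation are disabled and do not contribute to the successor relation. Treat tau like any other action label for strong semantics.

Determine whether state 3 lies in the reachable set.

Answer: UNREACHABLE

Working:
After dropping false guards: 9 live edges.
depth 0: {0}
depth 1: {2}  total {0,2}
R = {0,2}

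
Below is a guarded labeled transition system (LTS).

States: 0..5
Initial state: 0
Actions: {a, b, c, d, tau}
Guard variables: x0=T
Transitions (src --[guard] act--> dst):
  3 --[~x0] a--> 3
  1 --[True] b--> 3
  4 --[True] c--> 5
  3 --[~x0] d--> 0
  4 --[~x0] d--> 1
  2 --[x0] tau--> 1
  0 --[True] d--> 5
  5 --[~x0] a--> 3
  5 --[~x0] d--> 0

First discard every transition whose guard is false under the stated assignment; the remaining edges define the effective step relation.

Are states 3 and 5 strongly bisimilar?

Compute ~ classes (split until stable):
  round 0: {{0,1,2,3,4,5}}
  round 1: {{0},{1},{2},{3,5},{4}}
stable after 2 split(s): 5 block(s)
class of 3: {3,5}; class of 5: {3,5}

Answer: BISIMILAR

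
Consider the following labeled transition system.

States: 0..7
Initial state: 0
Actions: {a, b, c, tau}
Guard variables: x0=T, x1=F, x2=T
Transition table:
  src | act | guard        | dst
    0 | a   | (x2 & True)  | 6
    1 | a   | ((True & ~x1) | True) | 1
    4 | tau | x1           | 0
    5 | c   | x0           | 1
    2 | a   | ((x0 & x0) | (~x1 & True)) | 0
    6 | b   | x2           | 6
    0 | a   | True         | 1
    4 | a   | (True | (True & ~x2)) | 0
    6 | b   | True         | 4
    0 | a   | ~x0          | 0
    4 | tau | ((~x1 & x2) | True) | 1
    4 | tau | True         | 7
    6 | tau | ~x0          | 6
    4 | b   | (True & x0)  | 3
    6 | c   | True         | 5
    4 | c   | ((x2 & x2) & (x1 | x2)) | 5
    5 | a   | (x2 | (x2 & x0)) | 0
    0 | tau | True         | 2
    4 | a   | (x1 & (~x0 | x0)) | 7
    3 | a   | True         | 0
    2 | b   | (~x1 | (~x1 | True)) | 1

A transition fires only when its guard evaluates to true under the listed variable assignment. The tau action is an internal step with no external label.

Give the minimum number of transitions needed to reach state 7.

Answer: 3

Trace:
Breadth-first toward 7:
  Layer 0: {0}
  Layer 1: {1,2,6}
  Layer 2: {4,5}
  Layer 3: {3,7}
first hit 7 at d=3 via a·b·tau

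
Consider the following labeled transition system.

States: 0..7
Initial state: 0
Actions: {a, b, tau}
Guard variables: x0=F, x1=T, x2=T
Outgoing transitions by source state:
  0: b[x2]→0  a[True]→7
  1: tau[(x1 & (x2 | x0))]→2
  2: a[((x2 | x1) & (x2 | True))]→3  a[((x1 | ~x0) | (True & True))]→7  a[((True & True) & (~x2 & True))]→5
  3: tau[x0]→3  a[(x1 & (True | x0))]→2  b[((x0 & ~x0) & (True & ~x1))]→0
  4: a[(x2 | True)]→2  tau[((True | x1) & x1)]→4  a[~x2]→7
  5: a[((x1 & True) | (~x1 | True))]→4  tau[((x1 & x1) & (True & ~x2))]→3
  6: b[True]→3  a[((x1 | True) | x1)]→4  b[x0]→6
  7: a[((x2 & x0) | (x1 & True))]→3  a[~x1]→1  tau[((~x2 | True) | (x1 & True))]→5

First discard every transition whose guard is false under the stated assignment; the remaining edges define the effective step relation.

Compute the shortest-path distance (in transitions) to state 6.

Breadth-first toward 6:
  depth 0: {0}
  depth 1: {7}
  depth 2: {3,5}
  depth 3: {2,4}
6 never appears.

Answer: UNREACHABLE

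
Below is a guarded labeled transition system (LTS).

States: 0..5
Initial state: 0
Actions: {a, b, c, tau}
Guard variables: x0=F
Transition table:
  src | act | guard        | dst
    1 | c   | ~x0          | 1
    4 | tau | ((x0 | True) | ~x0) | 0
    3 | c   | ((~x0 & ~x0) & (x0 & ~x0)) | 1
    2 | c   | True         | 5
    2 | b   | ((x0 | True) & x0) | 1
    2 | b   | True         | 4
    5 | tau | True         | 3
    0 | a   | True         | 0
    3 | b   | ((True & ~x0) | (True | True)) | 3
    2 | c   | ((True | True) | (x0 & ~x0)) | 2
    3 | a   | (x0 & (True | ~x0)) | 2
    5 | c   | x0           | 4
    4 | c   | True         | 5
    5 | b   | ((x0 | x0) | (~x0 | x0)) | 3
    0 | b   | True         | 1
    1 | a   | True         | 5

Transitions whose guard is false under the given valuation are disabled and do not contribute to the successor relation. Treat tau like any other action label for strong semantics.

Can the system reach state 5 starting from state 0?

Answer: REACHABLE

Analysis:
12 transition(s) survive guard evaluation.
Layer 0: {0}
Layer 1: {1}  now seen {0,1}
Layer 2: {5}  now seen {0,1,5}
Layer 3: {3}  now seen {0,1,3,5}
R = {0,1,3,5}
Path to 5: b·a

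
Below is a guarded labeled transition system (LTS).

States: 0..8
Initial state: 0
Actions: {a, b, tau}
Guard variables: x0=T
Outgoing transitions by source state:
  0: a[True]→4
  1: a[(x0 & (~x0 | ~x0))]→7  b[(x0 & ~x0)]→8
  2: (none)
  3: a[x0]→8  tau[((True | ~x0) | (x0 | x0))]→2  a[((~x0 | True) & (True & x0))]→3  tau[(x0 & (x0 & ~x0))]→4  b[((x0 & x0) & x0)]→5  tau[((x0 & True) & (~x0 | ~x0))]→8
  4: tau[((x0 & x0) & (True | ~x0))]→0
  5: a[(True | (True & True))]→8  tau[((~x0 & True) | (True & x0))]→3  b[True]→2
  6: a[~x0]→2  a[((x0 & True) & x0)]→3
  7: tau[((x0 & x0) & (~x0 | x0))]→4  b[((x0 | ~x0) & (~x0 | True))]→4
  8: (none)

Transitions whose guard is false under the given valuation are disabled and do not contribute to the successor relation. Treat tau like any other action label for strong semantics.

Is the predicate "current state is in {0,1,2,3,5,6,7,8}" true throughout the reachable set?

Answer: INVARIANT VIOLATED at state 4

Analysis:
Allowed set {0,1,2,3,5,6,7,8}
R = {0,4}
  0: ✓
  4: VIOLATES
counterexample path to 4: a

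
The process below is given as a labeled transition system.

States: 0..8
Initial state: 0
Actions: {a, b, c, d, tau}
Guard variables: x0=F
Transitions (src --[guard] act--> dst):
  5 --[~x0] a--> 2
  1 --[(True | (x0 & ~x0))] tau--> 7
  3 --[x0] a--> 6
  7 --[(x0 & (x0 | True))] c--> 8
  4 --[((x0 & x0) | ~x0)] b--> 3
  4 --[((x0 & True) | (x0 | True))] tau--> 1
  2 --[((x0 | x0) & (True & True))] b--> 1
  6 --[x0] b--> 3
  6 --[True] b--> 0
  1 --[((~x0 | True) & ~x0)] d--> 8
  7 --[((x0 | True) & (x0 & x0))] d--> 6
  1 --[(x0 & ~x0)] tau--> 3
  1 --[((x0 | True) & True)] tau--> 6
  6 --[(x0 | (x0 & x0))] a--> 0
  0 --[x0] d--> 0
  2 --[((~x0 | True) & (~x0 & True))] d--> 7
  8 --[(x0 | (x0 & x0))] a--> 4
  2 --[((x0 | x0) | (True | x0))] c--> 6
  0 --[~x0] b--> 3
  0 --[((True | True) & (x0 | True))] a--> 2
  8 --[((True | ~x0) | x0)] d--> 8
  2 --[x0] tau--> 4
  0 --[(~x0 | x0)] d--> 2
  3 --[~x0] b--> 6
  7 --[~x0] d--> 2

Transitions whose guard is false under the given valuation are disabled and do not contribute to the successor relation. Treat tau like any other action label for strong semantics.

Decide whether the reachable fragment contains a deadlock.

R = {0,2,3,6,7}
  0: a→2  b→3  d→2  [deg 3]
  2: c→6  d→7  [deg 2]
  3: b→6  [deg 1]
  6: b→0  [deg 1]
  7: d→2  [deg 1]

Answer: DEADLOCK-FREE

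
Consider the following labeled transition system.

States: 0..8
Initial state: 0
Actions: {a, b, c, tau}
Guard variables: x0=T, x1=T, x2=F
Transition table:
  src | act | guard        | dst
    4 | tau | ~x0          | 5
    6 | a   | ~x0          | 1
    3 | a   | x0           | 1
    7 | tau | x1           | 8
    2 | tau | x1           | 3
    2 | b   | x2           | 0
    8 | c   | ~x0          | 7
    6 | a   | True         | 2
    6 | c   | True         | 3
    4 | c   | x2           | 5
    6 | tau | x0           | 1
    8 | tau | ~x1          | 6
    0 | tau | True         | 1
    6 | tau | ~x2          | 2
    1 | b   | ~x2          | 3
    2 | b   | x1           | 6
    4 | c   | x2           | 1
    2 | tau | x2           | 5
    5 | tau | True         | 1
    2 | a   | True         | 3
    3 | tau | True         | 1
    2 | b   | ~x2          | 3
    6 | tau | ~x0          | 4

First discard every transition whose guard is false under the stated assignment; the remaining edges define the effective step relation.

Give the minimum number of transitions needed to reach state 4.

Answer: UNREACHABLE

Analysis:
Breadth-first toward 4:
  depth 0: {0}
  depth 1: {1}
  depth 2: {3}
4 never appears.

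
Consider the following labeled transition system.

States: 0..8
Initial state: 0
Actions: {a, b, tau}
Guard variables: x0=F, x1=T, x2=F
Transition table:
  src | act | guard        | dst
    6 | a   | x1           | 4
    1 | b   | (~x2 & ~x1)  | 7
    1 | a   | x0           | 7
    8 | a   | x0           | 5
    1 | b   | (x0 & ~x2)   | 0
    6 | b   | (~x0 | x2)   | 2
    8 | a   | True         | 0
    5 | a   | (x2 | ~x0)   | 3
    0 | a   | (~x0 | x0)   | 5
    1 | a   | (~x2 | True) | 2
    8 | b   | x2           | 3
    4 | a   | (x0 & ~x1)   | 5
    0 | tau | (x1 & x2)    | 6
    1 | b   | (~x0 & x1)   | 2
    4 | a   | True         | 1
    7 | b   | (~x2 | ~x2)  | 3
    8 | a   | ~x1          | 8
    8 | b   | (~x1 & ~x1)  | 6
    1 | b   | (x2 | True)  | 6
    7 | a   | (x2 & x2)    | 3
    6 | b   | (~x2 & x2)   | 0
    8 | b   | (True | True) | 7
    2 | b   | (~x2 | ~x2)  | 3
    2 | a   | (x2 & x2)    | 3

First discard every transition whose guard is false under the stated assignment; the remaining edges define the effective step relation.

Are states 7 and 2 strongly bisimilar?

Compute ~ classes (split until stable):
  round 0: {{0,1,2,3,4,5,6,7,8}}
  round 1: {{0,4,5},{1,6,8},{2,7},{3}}
  round 2: {{0},{1},{2,7},{3},{4},{5},{6,8}}
  round 3: {{0},{1},{2,7},{3},{4},{5},{6},{8}}
8 equivalence class(es) (converged in 4)
class of 7: {2,7}; class of 2: {2,7}

Answer: BISIMILAR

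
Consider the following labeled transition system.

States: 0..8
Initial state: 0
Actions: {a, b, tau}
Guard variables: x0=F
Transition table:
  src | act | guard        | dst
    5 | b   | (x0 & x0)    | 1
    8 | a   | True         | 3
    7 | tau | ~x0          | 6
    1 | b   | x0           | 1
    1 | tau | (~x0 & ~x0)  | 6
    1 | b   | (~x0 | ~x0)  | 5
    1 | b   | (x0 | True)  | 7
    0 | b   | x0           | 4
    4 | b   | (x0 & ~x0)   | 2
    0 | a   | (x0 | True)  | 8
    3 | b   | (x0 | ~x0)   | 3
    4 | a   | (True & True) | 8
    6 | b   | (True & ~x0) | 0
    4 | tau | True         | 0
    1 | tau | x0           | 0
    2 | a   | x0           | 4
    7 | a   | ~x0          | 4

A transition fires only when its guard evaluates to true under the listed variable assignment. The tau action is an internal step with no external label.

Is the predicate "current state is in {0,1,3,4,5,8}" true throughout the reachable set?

Answer: INVARIANT HOLDS

Working:
Allowed set {0,1,3,4,5,8}
R = {0,3,8}
  0: ok
  3: ok
  8: ok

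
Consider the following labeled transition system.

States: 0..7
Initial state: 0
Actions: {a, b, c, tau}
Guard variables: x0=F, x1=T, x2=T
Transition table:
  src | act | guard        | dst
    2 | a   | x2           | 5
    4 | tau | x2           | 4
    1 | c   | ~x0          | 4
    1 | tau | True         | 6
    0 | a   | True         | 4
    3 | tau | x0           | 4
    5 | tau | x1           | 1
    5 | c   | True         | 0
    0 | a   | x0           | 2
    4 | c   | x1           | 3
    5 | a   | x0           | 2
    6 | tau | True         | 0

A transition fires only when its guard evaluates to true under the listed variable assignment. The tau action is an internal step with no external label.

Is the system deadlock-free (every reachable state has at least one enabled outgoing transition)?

Reach set: {0,3,4}
  0: a→4  [deg 1]
  3: ∅  [deadlock]
  4: c→3  tau→4  [deg 2]
witness 3: a·c

Answer: DEADLOCK at state 3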